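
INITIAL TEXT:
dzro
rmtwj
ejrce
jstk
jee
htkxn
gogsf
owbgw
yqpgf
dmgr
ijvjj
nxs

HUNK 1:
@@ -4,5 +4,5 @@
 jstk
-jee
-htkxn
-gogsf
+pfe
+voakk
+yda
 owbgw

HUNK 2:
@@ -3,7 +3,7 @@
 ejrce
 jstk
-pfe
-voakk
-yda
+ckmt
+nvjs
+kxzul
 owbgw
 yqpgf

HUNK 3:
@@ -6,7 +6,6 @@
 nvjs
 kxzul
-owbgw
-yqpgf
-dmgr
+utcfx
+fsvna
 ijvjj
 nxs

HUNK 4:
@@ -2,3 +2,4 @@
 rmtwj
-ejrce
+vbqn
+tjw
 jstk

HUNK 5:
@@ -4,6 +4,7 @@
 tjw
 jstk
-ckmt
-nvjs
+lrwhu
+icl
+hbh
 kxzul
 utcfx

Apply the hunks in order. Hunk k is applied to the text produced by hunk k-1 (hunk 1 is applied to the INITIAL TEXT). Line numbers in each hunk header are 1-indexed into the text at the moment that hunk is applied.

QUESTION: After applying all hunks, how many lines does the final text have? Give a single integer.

Hunk 1: at line 4 remove [jee,htkxn,gogsf] add [pfe,voakk,yda] -> 12 lines: dzro rmtwj ejrce jstk pfe voakk yda owbgw yqpgf dmgr ijvjj nxs
Hunk 2: at line 3 remove [pfe,voakk,yda] add [ckmt,nvjs,kxzul] -> 12 lines: dzro rmtwj ejrce jstk ckmt nvjs kxzul owbgw yqpgf dmgr ijvjj nxs
Hunk 3: at line 6 remove [owbgw,yqpgf,dmgr] add [utcfx,fsvna] -> 11 lines: dzro rmtwj ejrce jstk ckmt nvjs kxzul utcfx fsvna ijvjj nxs
Hunk 4: at line 2 remove [ejrce] add [vbqn,tjw] -> 12 lines: dzro rmtwj vbqn tjw jstk ckmt nvjs kxzul utcfx fsvna ijvjj nxs
Hunk 5: at line 4 remove [ckmt,nvjs] add [lrwhu,icl,hbh] -> 13 lines: dzro rmtwj vbqn tjw jstk lrwhu icl hbh kxzul utcfx fsvna ijvjj nxs
Final line count: 13

Answer: 13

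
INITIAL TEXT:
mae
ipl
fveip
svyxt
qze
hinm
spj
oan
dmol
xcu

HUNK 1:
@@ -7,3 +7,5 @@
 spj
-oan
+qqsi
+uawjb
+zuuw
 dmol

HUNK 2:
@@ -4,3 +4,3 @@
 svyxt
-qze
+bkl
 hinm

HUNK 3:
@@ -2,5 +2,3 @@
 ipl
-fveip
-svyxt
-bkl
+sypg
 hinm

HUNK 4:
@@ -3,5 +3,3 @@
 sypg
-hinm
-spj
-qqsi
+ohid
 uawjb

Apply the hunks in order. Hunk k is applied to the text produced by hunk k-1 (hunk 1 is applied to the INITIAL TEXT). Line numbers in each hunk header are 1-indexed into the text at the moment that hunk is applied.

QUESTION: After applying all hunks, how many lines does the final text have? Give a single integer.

Answer: 8

Derivation:
Hunk 1: at line 7 remove [oan] add [qqsi,uawjb,zuuw] -> 12 lines: mae ipl fveip svyxt qze hinm spj qqsi uawjb zuuw dmol xcu
Hunk 2: at line 4 remove [qze] add [bkl] -> 12 lines: mae ipl fveip svyxt bkl hinm spj qqsi uawjb zuuw dmol xcu
Hunk 3: at line 2 remove [fveip,svyxt,bkl] add [sypg] -> 10 lines: mae ipl sypg hinm spj qqsi uawjb zuuw dmol xcu
Hunk 4: at line 3 remove [hinm,spj,qqsi] add [ohid] -> 8 lines: mae ipl sypg ohid uawjb zuuw dmol xcu
Final line count: 8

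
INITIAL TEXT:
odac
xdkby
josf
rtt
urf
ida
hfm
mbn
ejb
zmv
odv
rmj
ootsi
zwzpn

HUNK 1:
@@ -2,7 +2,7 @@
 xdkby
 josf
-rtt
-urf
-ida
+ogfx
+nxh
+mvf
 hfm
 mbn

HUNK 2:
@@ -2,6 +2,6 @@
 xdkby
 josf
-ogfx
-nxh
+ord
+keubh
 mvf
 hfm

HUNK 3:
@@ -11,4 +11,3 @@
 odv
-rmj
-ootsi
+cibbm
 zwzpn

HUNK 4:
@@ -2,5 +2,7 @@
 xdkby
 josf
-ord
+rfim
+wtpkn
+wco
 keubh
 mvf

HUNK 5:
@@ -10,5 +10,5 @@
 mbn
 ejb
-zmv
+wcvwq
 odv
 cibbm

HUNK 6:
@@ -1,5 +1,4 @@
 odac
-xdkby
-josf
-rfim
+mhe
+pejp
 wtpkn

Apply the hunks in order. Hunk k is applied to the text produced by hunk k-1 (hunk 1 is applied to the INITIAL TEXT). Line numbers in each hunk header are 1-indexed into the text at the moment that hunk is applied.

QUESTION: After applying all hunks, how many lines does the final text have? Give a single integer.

Answer: 14

Derivation:
Hunk 1: at line 2 remove [rtt,urf,ida] add [ogfx,nxh,mvf] -> 14 lines: odac xdkby josf ogfx nxh mvf hfm mbn ejb zmv odv rmj ootsi zwzpn
Hunk 2: at line 2 remove [ogfx,nxh] add [ord,keubh] -> 14 lines: odac xdkby josf ord keubh mvf hfm mbn ejb zmv odv rmj ootsi zwzpn
Hunk 3: at line 11 remove [rmj,ootsi] add [cibbm] -> 13 lines: odac xdkby josf ord keubh mvf hfm mbn ejb zmv odv cibbm zwzpn
Hunk 4: at line 2 remove [ord] add [rfim,wtpkn,wco] -> 15 lines: odac xdkby josf rfim wtpkn wco keubh mvf hfm mbn ejb zmv odv cibbm zwzpn
Hunk 5: at line 10 remove [zmv] add [wcvwq] -> 15 lines: odac xdkby josf rfim wtpkn wco keubh mvf hfm mbn ejb wcvwq odv cibbm zwzpn
Hunk 6: at line 1 remove [xdkby,josf,rfim] add [mhe,pejp] -> 14 lines: odac mhe pejp wtpkn wco keubh mvf hfm mbn ejb wcvwq odv cibbm zwzpn
Final line count: 14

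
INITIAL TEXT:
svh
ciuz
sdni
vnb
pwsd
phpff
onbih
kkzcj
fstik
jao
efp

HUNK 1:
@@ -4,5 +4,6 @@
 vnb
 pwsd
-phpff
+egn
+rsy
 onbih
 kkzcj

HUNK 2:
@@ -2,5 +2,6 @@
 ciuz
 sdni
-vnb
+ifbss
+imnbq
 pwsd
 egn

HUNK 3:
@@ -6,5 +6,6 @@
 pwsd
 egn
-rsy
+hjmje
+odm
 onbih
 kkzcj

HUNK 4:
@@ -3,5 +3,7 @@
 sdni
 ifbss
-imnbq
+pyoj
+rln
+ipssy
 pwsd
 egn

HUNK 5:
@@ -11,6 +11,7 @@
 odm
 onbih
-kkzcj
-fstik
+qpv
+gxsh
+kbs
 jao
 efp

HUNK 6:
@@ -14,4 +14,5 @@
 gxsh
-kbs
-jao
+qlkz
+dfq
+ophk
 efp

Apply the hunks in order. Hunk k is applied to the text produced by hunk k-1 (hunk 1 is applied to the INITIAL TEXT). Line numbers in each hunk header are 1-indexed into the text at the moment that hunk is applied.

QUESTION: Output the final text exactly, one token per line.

Answer: svh
ciuz
sdni
ifbss
pyoj
rln
ipssy
pwsd
egn
hjmje
odm
onbih
qpv
gxsh
qlkz
dfq
ophk
efp

Derivation:
Hunk 1: at line 4 remove [phpff] add [egn,rsy] -> 12 lines: svh ciuz sdni vnb pwsd egn rsy onbih kkzcj fstik jao efp
Hunk 2: at line 2 remove [vnb] add [ifbss,imnbq] -> 13 lines: svh ciuz sdni ifbss imnbq pwsd egn rsy onbih kkzcj fstik jao efp
Hunk 3: at line 6 remove [rsy] add [hjmje,odm] -> 14 lines: svh ciuz sdni ifbss imnbq pwsd egn hjmje odm onbih kkzcj fstik jao efp
Hunk 4: at line 3 remove [imnbq] add [pyoj,rln,ipssy] -> 16 lines: svh ciuz sdni ifbss pyoj rln ipssy pwsd egn hjmje odm onbih kkzcj fstik jao efp
Hunk 5: at line 11 remove [kkzcj,fstik] add [qpv,gxsh,kbs] -> 17 lines: svh ciuz sdni ifbss pyoj rln ipssy pwsd egn hjmje odm onbih qpv gxsh kbs jao efp
Hunk 6: at line 14 remove [kbs,jao] add [qlkz,dfq,ophk] -> 18 lines: svh ciuz sdni ifbss pyoj rln ipssy pwsd egn hjmje odm onbih qpv gxsh qlkz dfq ophk efp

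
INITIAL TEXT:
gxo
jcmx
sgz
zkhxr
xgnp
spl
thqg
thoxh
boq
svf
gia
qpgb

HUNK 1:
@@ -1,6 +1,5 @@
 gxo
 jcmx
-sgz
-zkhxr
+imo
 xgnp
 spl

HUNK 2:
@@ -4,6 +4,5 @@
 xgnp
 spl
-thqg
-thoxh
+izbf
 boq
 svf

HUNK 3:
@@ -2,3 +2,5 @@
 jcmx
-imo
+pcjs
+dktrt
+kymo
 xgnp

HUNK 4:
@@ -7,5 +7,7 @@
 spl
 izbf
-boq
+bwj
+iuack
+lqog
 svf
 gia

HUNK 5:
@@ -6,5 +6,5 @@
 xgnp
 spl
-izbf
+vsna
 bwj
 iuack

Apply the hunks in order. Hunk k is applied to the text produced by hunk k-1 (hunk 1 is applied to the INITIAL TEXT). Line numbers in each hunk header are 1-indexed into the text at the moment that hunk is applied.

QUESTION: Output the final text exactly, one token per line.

Hunk 1: at line 1 remove [sgz,zkhxr] add [imo] -> 11 lines: gxo jcmx imo xgnp spl thqg thoxh boq svf gia qpgb
Hunk 2: at line 4 remove [thqg,thoxh] add [izbf] -> 10 lines: gxo jcmx imo xgnp spl izbf boq svf gia qpgb
Hunk 3: at line 2 remove [imo] add [pcjs,dktrt,kymo] -> 12 lines: gxo jcmx pcjs dktrt kymo xgnp spl izbf boq svf gia qpgb
Hunk 4: at line 7 remove [boq] add [bwj,iuack,lqog] -> 14 lines: gxo jcmx pcjs dktrt kymo xgnp spl izbf bwj iuack lqog svf gia qpgb
Hunk 5: at line 6 remove [izbf] add [vsna] -> 14 lines: gxo jcmx pcjs dktrt kymo xgnp spl vsna bwj iuack lqog svf gia qpgb

Answer: gxo
jcmx
pcjs
dktrt
kymo
xgnp
spl
vsna
bwj
iuack
lqog
svf
gia
qpgb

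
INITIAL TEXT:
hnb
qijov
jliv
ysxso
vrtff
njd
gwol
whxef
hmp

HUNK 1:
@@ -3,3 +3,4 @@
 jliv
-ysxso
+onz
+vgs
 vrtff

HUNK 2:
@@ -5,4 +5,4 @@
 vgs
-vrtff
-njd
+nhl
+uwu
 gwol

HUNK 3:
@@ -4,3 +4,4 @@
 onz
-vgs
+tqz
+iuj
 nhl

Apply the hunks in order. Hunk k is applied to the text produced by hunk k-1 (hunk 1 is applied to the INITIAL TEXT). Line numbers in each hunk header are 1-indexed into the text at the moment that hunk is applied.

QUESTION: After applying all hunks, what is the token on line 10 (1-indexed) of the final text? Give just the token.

Hunk 1: at line 3 remove [ysxso] add [onz,vgs] -> 10 lines: hnb qijov jliv onz vgs vrtff njd gwol whxef hmp
Hunk 2: at line 5 remove [vrtff,njd] add [nhl,uwu] -> 10 lines: hnb qijov jliv onz vgs nhl uwu gwol whxef hmp
Hunk 3: at line 4 remove [vgs] add [tqz,iuj] -> 11 lines: hnb qijov jliv onz tqz iuj nhl uwu gwol whxef hmp
Final line 10: whxef

Answer: whxef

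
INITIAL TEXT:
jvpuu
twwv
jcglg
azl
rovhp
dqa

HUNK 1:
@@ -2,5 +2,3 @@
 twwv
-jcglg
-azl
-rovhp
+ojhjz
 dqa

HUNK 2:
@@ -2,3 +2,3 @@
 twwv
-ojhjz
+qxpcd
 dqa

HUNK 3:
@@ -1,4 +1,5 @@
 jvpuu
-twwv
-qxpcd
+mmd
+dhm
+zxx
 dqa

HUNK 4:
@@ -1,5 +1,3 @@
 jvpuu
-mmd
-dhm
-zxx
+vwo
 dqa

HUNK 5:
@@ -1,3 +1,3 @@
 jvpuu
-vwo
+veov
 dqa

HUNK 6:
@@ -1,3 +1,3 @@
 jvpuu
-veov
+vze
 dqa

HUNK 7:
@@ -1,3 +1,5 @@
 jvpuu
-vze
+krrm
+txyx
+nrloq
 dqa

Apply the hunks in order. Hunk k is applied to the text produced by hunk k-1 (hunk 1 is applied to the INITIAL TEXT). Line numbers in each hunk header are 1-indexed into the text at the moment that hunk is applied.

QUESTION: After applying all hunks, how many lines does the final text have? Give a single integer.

Hunk 1: at line 2 remove [jcglg,azl,rovhp] add [ojhjz] -> 4 lines: jvpuu twwv ojhjz dqa
Hunk 2: at line 2 remove [ojhjz] add [qxpcd] -> 4 lines: jvpuu twwv qxpcd dqa
Hunk 3: at line 1 remove [twwv,qxpcd] add [mmd,dhm,zxx] -> 5 lines: jvpuu mmd dhm zxx dqa
Hunk 4: at line 1 remove [mmd,dhm,zxx] add [vwo] -> 3 lines: jvpuu vwo dqa
Hunk 5: at line 1 remove [vwo] add [veov] -> 3 lines: jvpuu veov dqa
Hunk 6: at line 1 remove [veov] add [vze] -> 3 lines: jvpuu vze dqa
Hunk 7: at line 1 remove [vze] add [krrm,txyx,nrloq] -> 5 lines: jvpuu krrm txyx nrloq dqa
Final line count: 5

Answer: 5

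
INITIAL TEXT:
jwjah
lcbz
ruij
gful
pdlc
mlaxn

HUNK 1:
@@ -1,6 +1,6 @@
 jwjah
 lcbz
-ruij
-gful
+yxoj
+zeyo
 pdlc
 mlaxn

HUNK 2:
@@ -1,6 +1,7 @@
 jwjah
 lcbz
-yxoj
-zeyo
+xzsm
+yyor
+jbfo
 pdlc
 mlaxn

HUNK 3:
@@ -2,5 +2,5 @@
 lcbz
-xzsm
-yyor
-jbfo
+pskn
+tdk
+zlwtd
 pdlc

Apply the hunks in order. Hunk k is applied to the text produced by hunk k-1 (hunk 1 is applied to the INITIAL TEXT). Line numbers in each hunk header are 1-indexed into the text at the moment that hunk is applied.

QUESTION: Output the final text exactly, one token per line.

Answer: jwjah
lcbz
pskn
tdk
zlwtd
pdlc
mlaxn

Derivation:
Hunk 1: at line 1 remove [ruij,gful] add [yxoj,zeyo] -> 6 lines: jwjah lcbz yxoj zeyo pdlc mlaxn
Hunk 2: at line 1 remove [yxoj,zeyo] add [xzsm,yyor,jbfo] -> 7 lines: jwjah lcbz xzsm yyor jbfo pdlc mlaxn
Hunk 3: at line 2 remove [xzsm,yyor,jbfo] add [pskn,tdk,zlwtd] -> 7 lines: jwjah lcbz pskn tdk zlwtd pdlc mlaxn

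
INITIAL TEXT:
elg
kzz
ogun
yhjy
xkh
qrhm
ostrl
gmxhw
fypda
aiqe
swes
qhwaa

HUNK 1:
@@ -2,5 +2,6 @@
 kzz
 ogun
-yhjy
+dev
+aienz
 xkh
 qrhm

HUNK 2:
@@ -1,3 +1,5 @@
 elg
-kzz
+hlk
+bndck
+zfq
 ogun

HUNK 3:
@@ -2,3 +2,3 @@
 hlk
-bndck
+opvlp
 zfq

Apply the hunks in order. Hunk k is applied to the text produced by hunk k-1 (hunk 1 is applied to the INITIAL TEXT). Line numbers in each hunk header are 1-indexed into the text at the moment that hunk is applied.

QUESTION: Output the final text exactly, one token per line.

Answer: elg
hlk
opvlp
zfq
ogun
dev
aienz
xkh
qrhm
ostrl
gmxhw
fypda
aiqe
swes
qhwaa

Derivation:
Hunk 1: at line 2 remove [yhjy] add [dev,aienz] -> 13 lines: elg kzz ogun dev aienz xkh qrhm ostrl gmxhw fypda aiqe swes qhwaa
Hunk 2: at line 1 remove [kzz] add [hlk,bndck,zfq] -> 15 lines: elg hlk bndck zfq ogun dev aienz xkh qrhm ostrl gmxhw fypda aiqe swes qhwaa
Hunk 3: at line 2 remove [bndck] add [opvlp] -> 15 lines: elg hlk opvlp zfq ogun dev aienz xkh qrhm ostrl gmxhw fypda aiqe swes qhwaa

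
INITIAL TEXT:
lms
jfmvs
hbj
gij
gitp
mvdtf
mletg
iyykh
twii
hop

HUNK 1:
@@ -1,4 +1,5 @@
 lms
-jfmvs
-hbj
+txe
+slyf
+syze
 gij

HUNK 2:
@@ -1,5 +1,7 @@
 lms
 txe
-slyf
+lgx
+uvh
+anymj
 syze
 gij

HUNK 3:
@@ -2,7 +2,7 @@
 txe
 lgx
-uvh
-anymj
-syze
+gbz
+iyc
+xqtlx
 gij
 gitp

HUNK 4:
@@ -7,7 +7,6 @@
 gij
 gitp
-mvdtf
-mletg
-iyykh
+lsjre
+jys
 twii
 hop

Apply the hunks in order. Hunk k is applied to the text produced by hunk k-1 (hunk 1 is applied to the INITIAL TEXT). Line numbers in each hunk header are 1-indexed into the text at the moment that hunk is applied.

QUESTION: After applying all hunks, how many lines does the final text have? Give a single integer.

Answer: 12

Derivation:
Hunk 1: at line 1 remove [jfmvs,hbj] add [txe,slyf,syze] -> 11 lines: lms txe slyf syze gij gitp mvdtf mletg iyykh twii hop
Hunk 2: at line 1 remove [slyf] add [lgx,uvh,anymj] -> 13 lines: lms txe lgx uvh anymj syze gij gitp mvdtf mletg iyykh twii hop
Hunk 3: at line 2 remove [uvh,anymj,syze] add [gbz,iyc,xqtlx] -> 13 lines: lms txe lgx gbz iyc xqtlx gij gitp mvdtf mletg iyykh twii hop
Hunk 4: at line 7 remove [mvdtf,mletg,iyykh] add [lsjre,jys] -> 12 lines: lms txe lgx gbz iyc xqtlx gij gitp lsjre jys twii hop
Final line count: 12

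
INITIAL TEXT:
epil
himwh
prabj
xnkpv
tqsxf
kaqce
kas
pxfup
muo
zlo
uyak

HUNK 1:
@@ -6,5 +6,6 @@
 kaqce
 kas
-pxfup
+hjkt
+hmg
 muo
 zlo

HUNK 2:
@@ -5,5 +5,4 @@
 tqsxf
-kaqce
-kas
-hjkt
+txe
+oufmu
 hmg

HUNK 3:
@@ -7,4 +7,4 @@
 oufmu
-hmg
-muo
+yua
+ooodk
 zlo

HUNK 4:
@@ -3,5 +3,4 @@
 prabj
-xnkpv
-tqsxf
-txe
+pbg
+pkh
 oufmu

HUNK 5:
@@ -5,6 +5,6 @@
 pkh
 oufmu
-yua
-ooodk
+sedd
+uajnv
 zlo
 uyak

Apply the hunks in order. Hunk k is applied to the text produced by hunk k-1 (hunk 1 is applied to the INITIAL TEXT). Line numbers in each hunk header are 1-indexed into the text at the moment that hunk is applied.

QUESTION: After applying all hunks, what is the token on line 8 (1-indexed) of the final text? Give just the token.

Answer: uajnv

Derivation:
Hunk 1: at line 6 remove [pxfup] add [hjkt,hmg] -> 12 lines: epil himwh prabj xnkpv tqsxf kaqce kas hjkt hmg muo zlo uyak
Hunk 2: at line 5 remove [kaqce,kas,hjkt] add [txe,oufmu] -> 11 lines: epil himwh prabj xnkpv tqsxf txe oufmu hmg muo zlo uyak
Hunk 3: at line 7 remove [hmg,muo] add [yua,ooodk] -> 11 lines: epil himwh prabj xnkpv tqsxf txe oufmu yua ooodk zlo uyak
Hunk 4: at line 3 remove [xnkpv,tqsxf,txe] add [pbg,pkh] -> 10 lines: epil himwh prabj pbg pkh oufmu yua ooodk zlo uyak
Hunk 5: at line 5 remove [yua,ooodk] add [sedd,uajnv] -> 10 lines: epil himwh prabj pbg pkh oufmu sedd uajnv zlo uyak
Final line 8: uajnv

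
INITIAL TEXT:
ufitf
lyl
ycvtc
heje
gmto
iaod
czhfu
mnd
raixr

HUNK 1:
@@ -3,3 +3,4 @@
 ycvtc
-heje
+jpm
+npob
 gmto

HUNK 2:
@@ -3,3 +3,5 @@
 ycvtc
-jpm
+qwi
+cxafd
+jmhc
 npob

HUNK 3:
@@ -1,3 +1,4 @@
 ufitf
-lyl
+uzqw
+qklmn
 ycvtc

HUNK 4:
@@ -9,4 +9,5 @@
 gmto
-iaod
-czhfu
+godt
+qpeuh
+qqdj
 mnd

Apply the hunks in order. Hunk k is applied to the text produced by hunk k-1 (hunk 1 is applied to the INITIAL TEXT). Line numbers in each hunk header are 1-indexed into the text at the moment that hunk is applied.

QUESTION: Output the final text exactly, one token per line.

Answer: ufitf
uzqw
qklmn
ycvtc
qwi
cxafd
jmhc
npob
gmto
godt
qpeuh
qqdj
mnd
raixr

Derivation:
Hunk 1: at line 3 remove [heje] add [jpm,npob] -> 10 lines: ufitf lyl ycvtc jpm npob gmto iaod czhfu mnd raixr
Hunk 2: at line 3 remove [jpm] add [qwi,cxafd,jmhc] -> 12 lines: ufitf lyl ycvtc qwi cxafd jmhc npob gmto iaod czhfu mnd raixr
Hunk 3: at line 1 remove [lyl] add [uzqw,qklmn] -> 13 lines: ufitf uzqw qklmn ycvtc qwi cxafd jmhc npob gmto iaod czhfu mnd raixr
Hunk 4: at line 9 remove [iaod,czhfu] add [godt,qpeuh,qqdj] -> 14 lines: ufitf uzqw qklmn ycvtc qwi cxafd jmhc npob gmto godt qpeuh qqdj mnd raixr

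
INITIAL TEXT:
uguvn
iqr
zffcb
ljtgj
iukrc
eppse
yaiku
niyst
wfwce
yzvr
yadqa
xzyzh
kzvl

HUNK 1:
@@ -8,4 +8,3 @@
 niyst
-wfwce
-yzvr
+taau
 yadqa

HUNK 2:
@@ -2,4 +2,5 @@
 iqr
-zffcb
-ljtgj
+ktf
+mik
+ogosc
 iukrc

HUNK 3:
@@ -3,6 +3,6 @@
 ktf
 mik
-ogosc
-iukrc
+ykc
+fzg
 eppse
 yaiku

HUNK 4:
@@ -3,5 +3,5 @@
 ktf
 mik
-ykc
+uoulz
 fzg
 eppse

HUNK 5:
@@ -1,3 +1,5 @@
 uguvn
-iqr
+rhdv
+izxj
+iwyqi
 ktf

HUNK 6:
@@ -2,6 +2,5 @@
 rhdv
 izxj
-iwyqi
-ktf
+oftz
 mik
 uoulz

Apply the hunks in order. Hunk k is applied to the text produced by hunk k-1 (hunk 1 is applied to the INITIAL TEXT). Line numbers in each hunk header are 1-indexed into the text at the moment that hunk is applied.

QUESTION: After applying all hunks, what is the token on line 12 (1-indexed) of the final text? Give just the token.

Answer: yadqa

Derivation:
Hunk 1: at line 8 remove [wfwce,yzvr] add [taau] -> 12 lines: uguvn iqr zffcb ljtgj iukrc eppse yaiku niyst taau yadqa xzyzh kzvl
Hunk 2: at line 2 remove [zffcb,ljtgj] add [ktf,mik,ogosc] -> 13 lines: uguvn iqr ktf mik ogosc iukrc eppse yaiku niyst taau yadqa xzyzh kzvl
Hunk 3: at line 3 remove [ogosc,iukrc] add [ykc,fzg] -> 13 lines: uguvn iqr ktf mik ykc fzg eppse yaiku niyst taau yadqa xzyzh kzvl
Hunk 4: at line 3 remove [ykc] add [uoulz] -> 13 lines: uguvn iqr ktf mik uoulz fzg eppse yaiku niyst taau yadqa xzyzh kzvl
Hunk 5: at line 1 remove [iqr] add [rhdv,izxj,iwyqi] -> 15 lines: uguvn rhdv izxj iwyqi ktf mik uoulz fzg eppse yaiku niyst taau yadqa xzyzh kzvl
Hunk 6: at line 2 remove [iwyqi,ktf] add [oftz] -> 14 lines: uguvn rhdv izxj oftz mik uoulz fzg eppse yaiku niyst taau yadqa xzyzh kzvl
Final line 12: yadqa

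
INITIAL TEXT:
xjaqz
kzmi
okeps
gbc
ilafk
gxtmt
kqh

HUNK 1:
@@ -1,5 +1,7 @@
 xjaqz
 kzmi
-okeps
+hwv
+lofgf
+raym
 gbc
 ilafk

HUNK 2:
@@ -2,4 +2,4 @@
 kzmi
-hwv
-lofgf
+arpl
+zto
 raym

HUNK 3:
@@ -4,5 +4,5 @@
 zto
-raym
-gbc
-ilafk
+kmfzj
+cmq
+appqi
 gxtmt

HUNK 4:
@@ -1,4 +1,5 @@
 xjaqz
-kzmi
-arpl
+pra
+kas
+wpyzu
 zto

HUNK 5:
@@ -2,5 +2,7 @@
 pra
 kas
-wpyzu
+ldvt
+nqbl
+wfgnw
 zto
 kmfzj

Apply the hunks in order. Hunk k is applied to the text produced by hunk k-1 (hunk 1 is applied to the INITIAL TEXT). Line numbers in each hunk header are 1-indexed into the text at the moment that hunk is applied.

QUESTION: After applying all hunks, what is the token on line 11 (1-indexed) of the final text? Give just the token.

Answer: gxtmt

Derivation:
Hunk 1: at line 1 remove [okeps] add [hwv,lofgf,raym] -> 9 lines: xjaqz kzmi hwv lofgf raym gbc ilafk gxtmt kqh
Hunk 2: at line 2 remove [hwv,lofgf] add [arpl,zto] -> 9 lines: xjaqz kzmi arpl zto raym gbc ilafk gxtmt kqh
Hunk 3: at line 4 remove [raym,gbc,ilafk] add [kmfzj,cmq,appqi] -> 9 lines: xjaqz kzmi arpl zto kmfzj cmq appqi gxtmt kqh
Hunk 4: at line 1 remove [kzmi,arpl] add [pra,kas,wpyzu] -> 10 lines: xjaqz pra kas wpyzu zto kmfzj cmq appqi gxtmt kqh
Hunk 5: at line 2 remove [wpyzu] add [ldvt,nqbl,wfgnw] -> 12 lines: xjaqz pra kas ldvt nqbl wfgnw zto kmfzj cmq appqi gxtmt kqh
Final line 11: gxtmt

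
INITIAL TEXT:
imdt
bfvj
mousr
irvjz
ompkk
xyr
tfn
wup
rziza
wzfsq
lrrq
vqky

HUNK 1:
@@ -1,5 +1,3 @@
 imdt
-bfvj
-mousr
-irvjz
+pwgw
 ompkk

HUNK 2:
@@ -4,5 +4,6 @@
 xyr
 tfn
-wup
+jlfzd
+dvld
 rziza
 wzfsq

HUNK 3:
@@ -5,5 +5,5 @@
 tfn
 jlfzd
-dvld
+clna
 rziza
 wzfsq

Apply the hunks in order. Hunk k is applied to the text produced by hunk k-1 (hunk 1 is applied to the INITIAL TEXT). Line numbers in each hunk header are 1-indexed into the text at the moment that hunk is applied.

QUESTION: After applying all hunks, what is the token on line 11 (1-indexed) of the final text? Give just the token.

Answer: vqky

Derivation:
Hunk 1: at line 1 remove [bfvj,mousr,irvjz] add [pwgw] -> 10 lines: imdt pwgw ompkk xyr tfn wup rziza wzfsq lrrq vqky
Hunk 2: at line 4 remove [wup] add [jlfzd,dvld] -> 11 lines: imdt pwgw ompkk xyr tfn jlfzd dvld rziza wzfsq lrrq vqky
Hunk 3: at line 5 remove [dvld] add [clna] -> 11 lines: imdt pwgw ompkk xyr tfn jlfzd clna rziza wzfsq lrrq vqky
Final line 11: vqky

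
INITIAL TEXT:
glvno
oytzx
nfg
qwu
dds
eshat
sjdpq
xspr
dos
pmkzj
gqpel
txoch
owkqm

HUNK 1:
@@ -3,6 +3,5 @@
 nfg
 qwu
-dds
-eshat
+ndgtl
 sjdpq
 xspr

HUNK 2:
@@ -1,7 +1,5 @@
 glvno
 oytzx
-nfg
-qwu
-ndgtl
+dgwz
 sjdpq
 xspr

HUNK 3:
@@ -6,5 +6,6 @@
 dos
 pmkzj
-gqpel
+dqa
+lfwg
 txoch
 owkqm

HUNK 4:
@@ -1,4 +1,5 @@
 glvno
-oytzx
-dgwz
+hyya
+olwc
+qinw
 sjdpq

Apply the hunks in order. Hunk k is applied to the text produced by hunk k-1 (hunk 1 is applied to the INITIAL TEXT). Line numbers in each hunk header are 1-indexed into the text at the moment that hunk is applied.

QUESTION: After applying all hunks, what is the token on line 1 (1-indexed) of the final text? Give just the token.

Answer: glvno

Derivation:
Hunk 1: at line 3 remove [dds,eshat] add [ndgtl] -> 12 lines: glvno oytzx nfg qwu ndgtl sjdpq xspr dos pmkzj gqpel txoch owkqm
Hunk 2: at line 1 remove [nfg,qwu,ndgtl] add [dgwz] -> 10 lines: glvno oytzx dgwz sjdpq xspr dos pmkzj gqpel txoch owkqm
Hunk 3: at line 6 remove [gqpel] add [dqa,lfwg] -> 11 lines: glvno oytzx dgwz sjdpq xspr dos pmkzj dqa lfwg txoch owkqm
Hunk 4: at line 1 remove [oytzx,dgwz] add [hyya,olwc,qinw] -> 12 lines: glvno hyya olwc qinw sjdpq xspr dos pmkzj dqa lfwg txoch owkqm
Final line 1: glvno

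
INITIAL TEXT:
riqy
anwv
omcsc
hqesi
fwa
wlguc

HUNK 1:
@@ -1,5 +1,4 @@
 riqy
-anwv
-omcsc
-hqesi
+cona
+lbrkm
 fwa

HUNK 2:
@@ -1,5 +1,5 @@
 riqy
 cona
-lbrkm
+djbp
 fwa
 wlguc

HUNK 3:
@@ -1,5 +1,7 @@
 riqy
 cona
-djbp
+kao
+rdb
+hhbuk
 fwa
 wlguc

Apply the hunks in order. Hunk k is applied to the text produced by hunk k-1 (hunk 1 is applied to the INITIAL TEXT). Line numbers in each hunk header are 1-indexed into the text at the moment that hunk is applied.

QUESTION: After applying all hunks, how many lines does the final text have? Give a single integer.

Hunk 1: at line 1 remove [anwv,omcsc,hqesi] add [cona,lbrkm] -> 5 lines: riqy cona lbrkm fwa wlguc
Hunk 2: at line 1 remove [lbrkm] add [djbp] -> 5 lines: riqy cona djbp fwa wlguc
Hunk 3: at line 1 remove [djbp] add [kao,rdb,hhbuk] -> 7 lines: riqy cona kao rdb hhbuk fwa wlguc
Final line count: 7

Answer: 7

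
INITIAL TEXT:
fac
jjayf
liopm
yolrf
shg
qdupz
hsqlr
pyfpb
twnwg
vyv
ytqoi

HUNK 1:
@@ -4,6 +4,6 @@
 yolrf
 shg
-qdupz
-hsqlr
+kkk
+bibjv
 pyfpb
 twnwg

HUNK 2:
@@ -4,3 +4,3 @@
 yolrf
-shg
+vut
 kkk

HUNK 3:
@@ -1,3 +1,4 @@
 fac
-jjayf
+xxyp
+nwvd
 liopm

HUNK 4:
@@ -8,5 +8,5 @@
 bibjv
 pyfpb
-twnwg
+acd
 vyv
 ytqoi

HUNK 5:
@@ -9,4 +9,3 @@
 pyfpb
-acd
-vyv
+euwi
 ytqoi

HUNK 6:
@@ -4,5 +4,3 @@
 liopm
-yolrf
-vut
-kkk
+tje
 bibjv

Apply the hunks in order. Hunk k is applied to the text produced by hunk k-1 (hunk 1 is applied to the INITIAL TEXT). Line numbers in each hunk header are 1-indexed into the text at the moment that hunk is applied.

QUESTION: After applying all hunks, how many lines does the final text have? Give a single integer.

Hunk 1: at line 4 remove [qdupz,hsqlr] add [kkk,bibjv] -> 11 lines: fac jjayf liopm yolrf shg kkk bibjv pyfpb twnwg vyv ytqoi
Hunk 2: at line 4 remove [shg] add [vut] -> 11 lines: fac jjayf liopm yolrf vut kkk bibjv pyfpb twnwg vyv ytqoi
Hunk 3: at line 1 remove [jjayf] add [xxyp,nwvd] -> 12 lines: fac xxyp nwvd liopm yolrf vut kkk bibjv pyfpb twnwg vyv ytqoi
Hunk 4: at line 8 remove [twnwg] add [acd] -> 12 lines: fac xxyp nwvd liopm yolrf vut kkk bibjv pyfpb acd vyv ytqoi
Hunk 5: at line 9 remove [acd,vyv] add [euwi] -> 11 lines: fac xxyp nwvd liopm yolrf vut kkk bibjv pyfpb euwi ytqoi
Hunk 6: at line 4 remove [yolrf,vut,kkk] add [tje] -> 9 lines: fac xxyp nwvd liopm tje bibjv pyfpb euwi ytqoi
Final line count: 9

Answer: 9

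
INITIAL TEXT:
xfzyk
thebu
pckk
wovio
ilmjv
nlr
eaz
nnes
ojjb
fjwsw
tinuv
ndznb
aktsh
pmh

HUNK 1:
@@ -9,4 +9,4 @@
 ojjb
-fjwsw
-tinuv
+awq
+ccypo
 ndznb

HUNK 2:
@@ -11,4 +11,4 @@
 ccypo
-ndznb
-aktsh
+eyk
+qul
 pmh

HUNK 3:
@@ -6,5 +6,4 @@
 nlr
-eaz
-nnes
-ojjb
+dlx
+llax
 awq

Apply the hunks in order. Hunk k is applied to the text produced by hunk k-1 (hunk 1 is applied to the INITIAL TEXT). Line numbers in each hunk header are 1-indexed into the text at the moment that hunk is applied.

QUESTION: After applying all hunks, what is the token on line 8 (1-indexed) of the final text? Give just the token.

Answer: llax

Derivation:
Hunk 1: at line 9 remove [fjwsw,tinuv] add [awq,ccypo] -> 14 lines: xfzyk thebu pckk wovio ilmjv nlr eaz nnes ojjb awq ccypo ndznb aktsh pmh
Hunk 2: at line 11 remove [ndznb,aktsh] add [eyk,qul] -> 14 lines: xfzyk thebu pckk wovio ilmjv nlr eaz nnes ojjb awq ccypo eyk qul pmh
Hunk 3: at line 6 remove [eaz,nnes,ojjb] add [dlx,llax] -> 13 lines: xfzyk thebu pckk wovio ilmjv nlr dlx llax awq ccypo eyk qul pmh
Final line 8: llax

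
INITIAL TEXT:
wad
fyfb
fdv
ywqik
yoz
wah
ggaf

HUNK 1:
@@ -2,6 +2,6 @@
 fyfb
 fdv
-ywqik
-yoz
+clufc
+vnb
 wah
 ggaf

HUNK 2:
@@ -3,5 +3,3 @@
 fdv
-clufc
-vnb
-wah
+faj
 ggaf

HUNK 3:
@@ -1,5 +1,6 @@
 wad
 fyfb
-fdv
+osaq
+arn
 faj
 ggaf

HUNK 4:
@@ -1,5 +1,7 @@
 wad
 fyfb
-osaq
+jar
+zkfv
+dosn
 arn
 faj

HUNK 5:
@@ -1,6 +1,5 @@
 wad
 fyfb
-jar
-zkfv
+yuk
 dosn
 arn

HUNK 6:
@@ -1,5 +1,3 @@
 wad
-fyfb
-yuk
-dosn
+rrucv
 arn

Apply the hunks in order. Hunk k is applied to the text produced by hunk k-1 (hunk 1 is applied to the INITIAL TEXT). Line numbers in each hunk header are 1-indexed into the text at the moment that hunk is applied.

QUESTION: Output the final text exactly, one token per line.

Hunk 1: at line 2 remove [ywqik,yoz] add [clufc,vnb] -> 7 lines: wad fyfb fdv clufc vnb wah ggaf
Hunk 2: at line 3 remove [clufc,vnb,wah] add [faj] -> 5 lines: wad fyfb fdv faj ggaf
Hunk 3: at line 1 remove [fdv] add [osaq,arn] -> 6 lines: wad fyfb osaq arn faj ggaf
Hunk 4: at line 1 remove [osaq] add [jar,zkfv,dosn] -> 8 lines: wad fyfb jar zkfv dosn arn faj ggaf
Hunk 5: at line 1 remove [jar,zkfv] add [yuk] -> 7 lines: wad fyfb yuk dosn arn faj ggaf
Hunk 6: at line 1 remove [fyfb,yuk,dosn] add [rrucv] -> 5 lines: wad rrucv arn faj ggaf

Answer: wad
rrucv
arn
faj
ggaf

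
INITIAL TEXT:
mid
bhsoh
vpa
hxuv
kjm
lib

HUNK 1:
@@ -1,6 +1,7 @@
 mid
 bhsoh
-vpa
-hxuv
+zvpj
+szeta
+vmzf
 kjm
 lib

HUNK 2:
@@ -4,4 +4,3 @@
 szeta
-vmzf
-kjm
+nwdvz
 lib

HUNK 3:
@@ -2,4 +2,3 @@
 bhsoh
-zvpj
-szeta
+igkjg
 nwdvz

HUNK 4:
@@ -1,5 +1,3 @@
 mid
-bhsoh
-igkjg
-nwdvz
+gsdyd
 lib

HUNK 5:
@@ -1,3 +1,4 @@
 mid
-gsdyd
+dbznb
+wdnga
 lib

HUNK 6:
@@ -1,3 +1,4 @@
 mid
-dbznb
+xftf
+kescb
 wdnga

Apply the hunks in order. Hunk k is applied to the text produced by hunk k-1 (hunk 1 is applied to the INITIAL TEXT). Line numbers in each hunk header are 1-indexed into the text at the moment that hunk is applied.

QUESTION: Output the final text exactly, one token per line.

Answer: mid
xftf
kescb
wdnga
lib

Derivation:
Hunk 1: at line 1 remove [vpa,hxuv] add [zvpj,szeta,vmzf] -> 7 lines: mid bhsoh zvpj szeta vmzf kjm lib
Hunk 2: at line 4 remove [vmzf,kjm] add [nwdvz] -> 6 lines: mid bhsoh zvpj szeta nwdvz lib
Hunk 3: at line 2 remove [zvpj,szeta] add [igkjg] -> 5 lines: mid bhsoh igkjg nwdvz lib
Hunk 4: at line 1 remove [bhsoh,igkjg,nwdvz] add [gsdyd] -> 3 lines: mid gsdyd lib
Hunk 5: at line 1 remove [gsdyd] add [dbznb,wdnga] -> 4 lines: mid dbznb wdnga lib
Hunk 6: at line 1 remove [dbznb] add [xftf,kescb] -> 5 lines: mid xftf kescb wdnga lib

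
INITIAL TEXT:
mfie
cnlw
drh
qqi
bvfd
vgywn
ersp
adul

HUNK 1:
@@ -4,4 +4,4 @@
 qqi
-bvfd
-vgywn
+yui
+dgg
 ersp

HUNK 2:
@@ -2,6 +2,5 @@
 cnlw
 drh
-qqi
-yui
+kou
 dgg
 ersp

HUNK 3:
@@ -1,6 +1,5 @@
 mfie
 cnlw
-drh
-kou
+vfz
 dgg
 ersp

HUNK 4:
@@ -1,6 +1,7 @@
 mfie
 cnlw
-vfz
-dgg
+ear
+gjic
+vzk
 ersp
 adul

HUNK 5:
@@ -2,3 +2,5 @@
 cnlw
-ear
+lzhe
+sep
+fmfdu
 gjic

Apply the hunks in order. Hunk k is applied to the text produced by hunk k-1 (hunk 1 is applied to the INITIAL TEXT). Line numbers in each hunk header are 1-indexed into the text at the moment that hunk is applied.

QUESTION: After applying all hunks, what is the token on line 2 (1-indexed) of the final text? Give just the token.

Hunk 1: at line 4 remove [bvfd,vgywn] add [yui,dgg] -> 8 lines: mfie cnlw drh qqi yui dgg ersp adul
Hunk 2: at line 2 remove [qqi,yui] add [kou] -> 7 lines: mfie cnlw drh kou dgg ersp adul
Hunk 3: at line 1 remove [drh,kou] add [vfz] -> 6 lines: mfie cnlw vfz dgg ersp adul
Hunk 4: at line 1 remove [vfz,dgg] add [ear,gjic,vzk] -> 7 lines: mfie cnlw ear gjic vzk ersp adul
Hunk 5: at line 2 remove [ear] add [lzhe,sep,fmfdu] -> 9 lines: mfie cnlw lzhe sep fmfdu gjic vzk ersp adul
Final line 2: cnlw

Answer: cnlw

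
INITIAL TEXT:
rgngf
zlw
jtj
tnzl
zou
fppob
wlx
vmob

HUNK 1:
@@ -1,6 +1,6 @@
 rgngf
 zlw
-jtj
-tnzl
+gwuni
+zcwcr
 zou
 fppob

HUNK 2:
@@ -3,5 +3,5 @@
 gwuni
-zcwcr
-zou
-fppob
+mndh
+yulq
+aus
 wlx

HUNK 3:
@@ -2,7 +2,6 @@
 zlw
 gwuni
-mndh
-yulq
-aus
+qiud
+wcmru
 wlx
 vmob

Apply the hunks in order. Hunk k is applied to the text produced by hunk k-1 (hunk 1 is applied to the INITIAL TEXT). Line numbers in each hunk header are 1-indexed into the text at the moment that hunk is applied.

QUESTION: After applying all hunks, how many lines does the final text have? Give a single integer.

Hunk 1: at line 1 remove [jtj,tnzl] add [gwuni,zcwcr] -> 8 lines: rgngf zlw gwuni zcwcr zou fppob wlx vmob
Hunk 2: at line 3 remove [zcwcr,zou,fppob] add [mndh,yulq,aus] -> 8 lines: rgngf zlw gwuni mndh yulq aus wlx vmob
Hunk 3: at line 2 remove [mndh,yulq,aus] add [qiud,wcmru] -> 7 lines: rgngf zlw gwuni qiud wcmru wlx vmob
Final line count: 7

Answer: 7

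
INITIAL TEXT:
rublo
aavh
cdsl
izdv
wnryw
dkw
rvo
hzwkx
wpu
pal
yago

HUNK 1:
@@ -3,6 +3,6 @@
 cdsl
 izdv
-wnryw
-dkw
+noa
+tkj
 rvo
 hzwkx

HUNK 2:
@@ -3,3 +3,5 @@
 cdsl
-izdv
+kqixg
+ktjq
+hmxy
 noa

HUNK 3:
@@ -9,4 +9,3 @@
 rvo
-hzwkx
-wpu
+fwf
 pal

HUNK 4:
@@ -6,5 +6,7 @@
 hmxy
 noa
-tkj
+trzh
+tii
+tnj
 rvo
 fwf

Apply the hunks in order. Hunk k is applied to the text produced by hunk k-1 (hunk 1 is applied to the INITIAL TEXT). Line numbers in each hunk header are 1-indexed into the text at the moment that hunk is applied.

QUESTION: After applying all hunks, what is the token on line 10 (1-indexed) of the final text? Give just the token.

Answer: tnj

Derivation:
Hunk 1: at line 3 remove [wnryw,dkw] add [noa,tkj] -> 11 lines: rublo aavh cdsl izdv noa tkj rvo hzwkx wpu pal yago
Hunk 2: at line 3 remove [izdv] add [kqixg,ktjq,hmxy] -> 13 lines: rublo aavh cdsl kqixg ktjq hmxy noa tkj rvo hzwkx wpu pal yago
Hunk 3: at line 9 remove [hzwkx,wpu] add [fwf] -> 12 lines: rublo aavh cdsl kqixg ktjq hmxy noa tkj rvo fwf pal yago
Hunk 4: at line 6 remove [tkj] add [trzh,tii,tnj] -> 14 lines: rublo aavh cdsl kqixg ktjq hmxy noa trzh tii tnj rvo fwf pal yago
Final line 10: tnj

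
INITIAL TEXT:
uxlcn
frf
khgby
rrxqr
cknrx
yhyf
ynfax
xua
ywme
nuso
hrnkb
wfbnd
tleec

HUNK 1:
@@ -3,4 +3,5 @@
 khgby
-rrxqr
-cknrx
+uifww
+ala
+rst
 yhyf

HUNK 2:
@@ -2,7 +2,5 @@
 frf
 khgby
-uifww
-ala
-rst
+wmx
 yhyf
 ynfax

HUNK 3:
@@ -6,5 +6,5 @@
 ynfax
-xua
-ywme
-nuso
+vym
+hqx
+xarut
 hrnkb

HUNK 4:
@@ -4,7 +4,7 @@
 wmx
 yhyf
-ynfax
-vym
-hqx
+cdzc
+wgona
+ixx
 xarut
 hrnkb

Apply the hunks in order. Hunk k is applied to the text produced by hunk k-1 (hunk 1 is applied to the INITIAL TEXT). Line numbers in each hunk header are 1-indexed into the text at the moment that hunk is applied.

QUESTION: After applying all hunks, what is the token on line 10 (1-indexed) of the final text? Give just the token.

Answer: hrnkb

Derivation:
Hunk 1: at line 3 remove [rrxqr,cknrx] add [uifww,ala,rst] -> 14 lines: uxlcn frf khgby uifww ala rst yhyf ynfax xua ywme nuso hrnkb wfbnd tleec
Hunk 2: at line 2 remove [uifww,ala,rst] add [wmx] -> 12 lines: uxlcn frf khgby wmx yhyf ynfax xua ywme nuso hrnkb wfbnd tleec
Hunk 3: at line 6 remove [xua,ywme,nuso] add [vym,hqx,xarut] -> 12 lines: uxlcn frf khgby wmx yhyf ynfax vym hqx xarut hrnkb wfbnd tleec
Hunk 4: at line 4 remove [ynfax,vym,hqx] add [cdzc,wgona,ixx] -> 12 lines: uxlcn frf khgby wmx yhyf cdzc wgona ixx xarut hrnkb wfbnd tleec
Final line 10: hrnkb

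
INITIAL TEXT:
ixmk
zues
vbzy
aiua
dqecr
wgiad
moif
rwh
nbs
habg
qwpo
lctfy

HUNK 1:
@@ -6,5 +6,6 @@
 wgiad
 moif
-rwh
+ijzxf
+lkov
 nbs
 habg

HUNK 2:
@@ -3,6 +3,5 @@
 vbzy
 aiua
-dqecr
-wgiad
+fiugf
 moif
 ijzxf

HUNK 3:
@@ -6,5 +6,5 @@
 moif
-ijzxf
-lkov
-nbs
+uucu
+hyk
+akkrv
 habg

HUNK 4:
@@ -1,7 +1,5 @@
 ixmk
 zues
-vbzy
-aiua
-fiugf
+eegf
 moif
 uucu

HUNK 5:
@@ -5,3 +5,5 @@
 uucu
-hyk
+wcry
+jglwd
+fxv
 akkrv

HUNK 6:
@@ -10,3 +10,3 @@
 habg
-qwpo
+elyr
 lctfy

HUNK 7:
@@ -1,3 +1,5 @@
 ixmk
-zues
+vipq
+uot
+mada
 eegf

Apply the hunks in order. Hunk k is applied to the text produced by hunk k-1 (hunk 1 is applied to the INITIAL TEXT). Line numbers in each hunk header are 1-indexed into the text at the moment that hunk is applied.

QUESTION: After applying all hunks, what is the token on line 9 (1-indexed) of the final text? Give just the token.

Hunk 1: at line 6 remove [rwh] add [ijzxf,lkov] -> 13 lines: ixmk zues vbzy aiua dqecr wgiad moif ijzxf lkov nbs habg qwpo lctfy
Hunk 2: at line 3 remove [dqecr,wgiad] add [fiugf] -> 12 lines: ixmk zues vbzy aiua fiugf moif ijzxf lkov nbs habg qwpo lctfy
Hunk 3: at line 6 remove [ijzxf,lkov,nbs] add [uucu,hyk,akkrv] -> 12 lines: ixmk zues vbzy aiua fiugf moif uucu hyk akkrv habg qwpo lctfy
Hunk 4: at line 1 remove [vbzy,aiua,fiugf] add [eegf] -> 10 lines: ixmk zues eegf moif uucu hyk akkrv habg qwpo lctfy
Hunk 5: at line 5 remove [hyk] add [wcry,jglwd,fxv] -> 12 lines: ixmk zues eegf moif uucu wcry jglwd fxv akkrv habg qwpo lctfy
Hunk 6: at line 10 remove [qwpo] add [elyr] -> 12 lines: ixmk zues eegf moif uucu wcry jglwd fxv akkrv habg elyr lctfy
Hunk 7: at line 1 remove [zues] add [vipq,uot,mada] -> 14 lines: ixmk vipq uot mada eegf moif uucu wcry jglwd fxv akkrv habg elyr lctfy
Final line 9: jglwd

Answer: jglwd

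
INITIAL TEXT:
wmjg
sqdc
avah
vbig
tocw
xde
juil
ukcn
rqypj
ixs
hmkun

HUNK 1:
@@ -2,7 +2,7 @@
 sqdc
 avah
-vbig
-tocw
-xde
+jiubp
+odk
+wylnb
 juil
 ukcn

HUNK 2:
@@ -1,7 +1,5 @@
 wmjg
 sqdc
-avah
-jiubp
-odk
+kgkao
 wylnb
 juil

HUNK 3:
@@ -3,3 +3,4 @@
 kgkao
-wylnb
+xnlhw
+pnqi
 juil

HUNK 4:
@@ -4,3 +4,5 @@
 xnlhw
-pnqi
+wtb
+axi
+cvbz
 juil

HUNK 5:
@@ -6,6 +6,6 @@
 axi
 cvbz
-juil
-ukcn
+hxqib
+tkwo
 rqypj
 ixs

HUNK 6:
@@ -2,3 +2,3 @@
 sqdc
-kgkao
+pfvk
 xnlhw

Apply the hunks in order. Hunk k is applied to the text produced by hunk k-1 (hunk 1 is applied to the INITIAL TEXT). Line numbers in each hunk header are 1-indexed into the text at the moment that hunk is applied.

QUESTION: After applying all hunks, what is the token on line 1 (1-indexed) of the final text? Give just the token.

Answer: wmjg

Derivation:
Hunk 1: at line 2 remove [vbig,tocw,xde] add [jiubp,odk,wylnb] -> 11 lines: wmjg sqdc avah jiubp odk wylnb juil ukcn rqypj ixs hmkun
Hunk 2: at line 1 remove [avah,jiubp,odk] add [kgkao] -> 9 lines: wmjg sqdc kgkao wylnb juil ukcn rqypj ixs hmkun
Hunk 3: at line 3 remove [wylnb] add [xnlhw,pnqi] -> 10 lines: wmjg sqdc kgkao xnlhw pnqi juil ukcn rqypj ixs hmkun
Hunk 4: at line 4 remove [pnqi] add [wtb,axi,cvbz] -> 12 lines: wmjg sqdc kgkao xnlhw wtb axi cvbz juil ukcn rqypj ixs hmkun
Hunk 5: at line 6 remove [juil,ukcn] add [hxqib,tkwo] -> 12 lines: wmjg sqdc kgkao xnlhw wtb axi cvbz hxqib tkwo rqypj ixs hmkun
Hunk 6: at line 2 remove [kgkao] add [pfvk] -> 12 lines: wmjg sqdc pfvk xnlhw wtb axi cvbz hxqib tkwo rqypj ixs hmkun
Final line 1: wmjg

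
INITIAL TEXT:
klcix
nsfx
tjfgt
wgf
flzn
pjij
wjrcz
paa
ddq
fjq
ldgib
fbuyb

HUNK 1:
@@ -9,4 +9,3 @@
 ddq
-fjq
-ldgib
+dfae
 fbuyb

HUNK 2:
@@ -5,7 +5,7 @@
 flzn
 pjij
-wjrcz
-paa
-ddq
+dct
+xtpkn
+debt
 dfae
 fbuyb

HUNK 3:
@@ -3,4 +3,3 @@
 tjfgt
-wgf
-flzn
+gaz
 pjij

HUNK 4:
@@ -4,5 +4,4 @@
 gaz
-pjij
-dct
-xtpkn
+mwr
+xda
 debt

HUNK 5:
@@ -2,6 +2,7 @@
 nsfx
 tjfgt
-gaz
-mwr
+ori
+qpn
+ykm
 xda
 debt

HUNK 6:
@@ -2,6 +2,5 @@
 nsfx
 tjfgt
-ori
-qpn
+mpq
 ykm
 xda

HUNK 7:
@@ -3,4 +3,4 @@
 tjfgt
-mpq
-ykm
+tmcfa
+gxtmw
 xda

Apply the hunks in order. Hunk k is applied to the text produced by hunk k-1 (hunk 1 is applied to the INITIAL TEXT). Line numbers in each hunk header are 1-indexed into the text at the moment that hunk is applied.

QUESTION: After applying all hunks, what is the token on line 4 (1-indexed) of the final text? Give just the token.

Hunk 1: at line 9 remove [fjq,ldgib] add [dfae] -> 11 lines: klcix nsfx tjfgt wgf flzn pjij wjrcz paa ddq dfae fbuyb
Hunk 2: at line 5 remove [wjrcz,paa,ddq] add [dct,xtpkn,debt] -> 11 lines: klcix nsfx tjfgt wgf flzn pjij dct xtpkn debt dfae fbuyb
Hunk 3: at line 3 remove [wgf,flzn] add [gaz] -> 10 lines: klcix nsfx tjfgt gaz pjij dct xtpkn debt dfae fbuyb
Hunk 4: at line 4 remove [pjij,dct,xtpkn] add [mwr,xda] -> 9 lines: klcix nsfx tjfgt gaz mwr xda debt dfae fbuyb
Hunk 5: at line 2 remove [gaz,mwr] add [ori,qpn,ykm] -> 10 lines: klcix nsfx tjfgt ori qpn ykm xda debt dfae fbuyb
Hunk 6: at line 2 remove [ori,qpn] add [mpq] -> 9 lines: klcix nsfx tjfgt mpq ykm xda debt dfae fbuyb
Hunk 7: at line 3 remove [mpq,ykm] add [tmcfa,gxtmw] -> 9 lines: klcix nsfx tjfgt tmcfa gxtmw xda debt dfae fbuyb
Final line 4: tmcfa

Answer: tmcfa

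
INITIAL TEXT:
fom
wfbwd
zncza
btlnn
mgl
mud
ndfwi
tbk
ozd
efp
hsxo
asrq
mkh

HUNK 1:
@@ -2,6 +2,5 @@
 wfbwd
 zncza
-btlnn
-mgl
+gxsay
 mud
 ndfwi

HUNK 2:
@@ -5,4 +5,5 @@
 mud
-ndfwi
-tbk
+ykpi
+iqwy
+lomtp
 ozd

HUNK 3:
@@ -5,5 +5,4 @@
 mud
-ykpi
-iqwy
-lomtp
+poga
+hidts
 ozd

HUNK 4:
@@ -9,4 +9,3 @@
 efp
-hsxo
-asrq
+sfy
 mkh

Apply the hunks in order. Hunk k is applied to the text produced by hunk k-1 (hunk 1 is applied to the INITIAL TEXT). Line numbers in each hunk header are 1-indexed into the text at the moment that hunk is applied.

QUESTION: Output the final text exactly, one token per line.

Answer: fom
wfbwd
zncza
gxsay
mud
poga
hidts
ozd
efp
sfy
mkh

Derivation:
Hunk 1: at line 2 remove [btlnn,mgl] add [gxsay] -> 12 lines: fom wfbwd zncza gxsay mud ndfwi tbk ozd efp hsxo asrq mkh
Hunk 2: at line 5 remove [ndfwi,tbk] add [ykpi,iqwy,lomtp] -> 13 lines: fom wfbwd zncza gxsay mud ykpi iqwy lomtp ozd efp hsxo asrq mkh
Hunk 3: at line 5 remove [ykpi,iqwy,lomtp] add [poga,hidts] -> 12 lines: fom wfbwd zncza gxsay mud poga hidts ozd efp hsxo asrq mkh
Hunk 4: at line 9 remove [hsxo,asrq] add [sfy] -> 11 lines: fom wfbwd zncza gxsay mud poga hidts ozd efp sfy mkh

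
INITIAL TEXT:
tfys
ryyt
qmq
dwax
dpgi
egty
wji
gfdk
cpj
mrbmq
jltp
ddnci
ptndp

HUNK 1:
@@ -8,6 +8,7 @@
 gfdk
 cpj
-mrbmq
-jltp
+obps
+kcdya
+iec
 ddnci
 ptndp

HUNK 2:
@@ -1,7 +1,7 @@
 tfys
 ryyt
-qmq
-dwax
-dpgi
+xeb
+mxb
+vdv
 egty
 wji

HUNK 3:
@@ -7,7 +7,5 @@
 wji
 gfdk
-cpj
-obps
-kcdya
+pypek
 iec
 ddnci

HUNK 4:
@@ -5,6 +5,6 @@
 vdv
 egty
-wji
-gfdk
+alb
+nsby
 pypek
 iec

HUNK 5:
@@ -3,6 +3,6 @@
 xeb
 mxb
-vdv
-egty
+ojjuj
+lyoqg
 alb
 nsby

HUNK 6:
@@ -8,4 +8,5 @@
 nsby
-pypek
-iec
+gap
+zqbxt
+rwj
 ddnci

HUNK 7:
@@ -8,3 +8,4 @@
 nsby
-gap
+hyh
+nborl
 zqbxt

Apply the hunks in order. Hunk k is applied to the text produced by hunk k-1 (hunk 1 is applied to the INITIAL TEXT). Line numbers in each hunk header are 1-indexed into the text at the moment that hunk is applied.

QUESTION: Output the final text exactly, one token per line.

Hunk 1: at line 8 remove [mrbmq,jltp] add [obps,kcdya,iec] -> 14 lines: tfys ryyt qmq dwax dpgi egty wji gfdk cpj obps kcdya iec ddnci ptndp
Hunk 2: at line 1 remove [qmq,dwax,dpgi] add [xeb,mxb,vdv] -> 14 lines: tfys ryyt xeb mxb vdv egty wji gfdk cpj obps kcdya iec ddnci ptndp
Hunk 3: at line 7 remove [cpj,obps,kcdya] add [pypek] -> 12 lines: tfys ryyt xeb mxb vdv egty wji gfdk pypek iec ddnci ptndp
Hunk 4: at line 5 remove [wji,gfdk] add [alb,nsby] -> 12 lines: tfys ryyt xeb mxb vdv egty alb nsby pypek iec ddnci ptndp
Hunk 5: at line 3 remove [vdv,egty] add [ojjuj,lyoqg] -> 12 lines: tfys ryyt xeb mxb ojjuj lyoqg alb nsby pypek iec ddnci ptndp
Hunk 6: at line 8 remove [pypek,iec] add [gap,zqbxt,rwj] -> 13 lines: tfys ryyt xeb mxb ojjuj lyoqg alb nsby gap zqbxt rwj ddnci ptndp
Hunk 7: at line 8 remove [gap] add [hyh,nborl] -> 14 lines: tfys ryyt xeb mxb ojjuj lyoqg alb nsby hyh nborl zqbxt rwj ddnci ptndp

Answer: tfys
ryyt
xeb
mxb
ojjuj
lyoqg
alb
nsby
hyh
nborl
zqbxt
rwj
ddnci
ptndp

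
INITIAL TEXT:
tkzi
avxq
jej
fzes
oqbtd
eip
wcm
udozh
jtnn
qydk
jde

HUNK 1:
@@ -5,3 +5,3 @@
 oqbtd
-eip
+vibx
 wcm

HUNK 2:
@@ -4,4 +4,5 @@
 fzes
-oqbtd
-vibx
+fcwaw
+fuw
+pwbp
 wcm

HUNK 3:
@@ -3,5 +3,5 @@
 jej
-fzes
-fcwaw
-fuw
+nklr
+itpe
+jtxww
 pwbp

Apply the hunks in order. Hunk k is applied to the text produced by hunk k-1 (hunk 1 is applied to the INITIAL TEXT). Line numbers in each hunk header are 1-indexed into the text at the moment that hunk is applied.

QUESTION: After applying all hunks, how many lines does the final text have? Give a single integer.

Answer: 12

Derivation:
Hunk 1: at line 5 remove [eip] add [vibx] -> 11 lines: tkzi avxq jej fzes oqbtd vibx wcm udozh jtnn qydk jde
Hunk 2: at line 4 remove [oqbtd,vibx] add [fcwaw,fuw,pwbp] -> 12 lines: tkzi avxq jej fzes fcwaw fuw pwbp wcm udozh jtnn qydk jde
Hunk 3: at line 3 remove [fzes,fcwaw,fuw] add [nklr,itpe,jtxww] -> 12 lines: tkzi avxq jej nklr itpe jtxww pwbp wcm udozh jtnn qydk jde
Final line count: 12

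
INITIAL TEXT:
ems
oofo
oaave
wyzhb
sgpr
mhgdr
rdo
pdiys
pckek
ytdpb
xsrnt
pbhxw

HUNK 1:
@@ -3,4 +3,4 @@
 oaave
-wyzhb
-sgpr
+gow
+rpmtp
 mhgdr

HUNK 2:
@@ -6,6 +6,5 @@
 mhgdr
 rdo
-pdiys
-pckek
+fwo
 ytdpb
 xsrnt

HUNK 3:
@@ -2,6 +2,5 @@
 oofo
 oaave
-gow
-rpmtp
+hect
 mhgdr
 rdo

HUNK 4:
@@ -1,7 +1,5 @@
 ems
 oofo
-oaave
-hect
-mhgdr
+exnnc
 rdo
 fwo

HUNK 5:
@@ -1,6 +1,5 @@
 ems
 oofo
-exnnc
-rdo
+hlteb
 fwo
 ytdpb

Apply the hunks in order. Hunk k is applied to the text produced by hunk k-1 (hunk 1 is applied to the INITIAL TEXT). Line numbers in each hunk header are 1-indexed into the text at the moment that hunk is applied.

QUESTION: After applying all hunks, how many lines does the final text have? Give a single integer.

Answer: 7

Derivation:
Hunk 1: at line 3 remove [wyzhb,sgpr] add [gow,rpmtp] -> 12 lines: ems oofo oaave gow rpmtp mhgdr rdo pdiys pckek ytdpb xsrnt pbhxw
Hunk 2: at line 6 remove [pdiys,pckek] add [fwo] -> 11 lines: ems oofo oaave gow rpmtp mhgdr rdo fwo ytdpb xsrnt pbhxw
Hunk 3: at line 2 remove [gow,rpmtp] add [hect] -> 10 lines: ems oofo oaave hect mhgdr rdo fwo ytdpb xsrnt pbhxw
Hunk 4: at line 1 remove [oaave,hect,mhgdr] add [exnnc] -> 8 lines: ems oofo exnnc rdo fwo ytdpb xsrnt pbhxw
Hunk 5: at line 1 remove [exnnc,rdo] add [hlteb] -> 7 lines: ems oofo hlteb fwo ytdpb xsrnt pbhxw
Final line count: 7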